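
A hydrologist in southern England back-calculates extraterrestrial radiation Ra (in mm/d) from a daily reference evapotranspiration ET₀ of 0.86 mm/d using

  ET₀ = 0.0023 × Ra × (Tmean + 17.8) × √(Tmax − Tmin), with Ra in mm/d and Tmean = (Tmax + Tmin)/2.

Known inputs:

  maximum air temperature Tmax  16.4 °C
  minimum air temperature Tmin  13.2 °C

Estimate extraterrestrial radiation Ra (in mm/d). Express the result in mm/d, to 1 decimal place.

Tmean = 14.80 °C; √ΔT = 1.7889
Ra = ET₀ / [0.0023 × (Tmean+17.8) × √ΔT] = 0.86 / (0.0023 × 32.60 × 1.7889) = 6.412 mm/d

6.4 mm/d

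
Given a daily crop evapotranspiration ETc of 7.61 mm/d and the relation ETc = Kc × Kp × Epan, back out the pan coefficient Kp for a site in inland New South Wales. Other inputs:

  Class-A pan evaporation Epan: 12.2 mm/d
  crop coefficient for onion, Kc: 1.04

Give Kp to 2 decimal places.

0.60

ETc = Kc × Kp × Epan  ⇒  Kp = ETc / (Kc × Epan)
Kp = 7.61 / (1.04 × 12.2) = 7.61 / 12.688 = 0.5998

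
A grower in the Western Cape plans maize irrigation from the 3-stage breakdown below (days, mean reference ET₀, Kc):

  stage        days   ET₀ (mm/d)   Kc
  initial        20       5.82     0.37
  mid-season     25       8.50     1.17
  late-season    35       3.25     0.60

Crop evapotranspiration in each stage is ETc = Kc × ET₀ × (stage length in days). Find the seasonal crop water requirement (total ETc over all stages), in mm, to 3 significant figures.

360 mm

initial: 0.37 × 5.82 × 20 = 43.07 mm
mid-season: 1.17 × 8.50 × 25 = 248.63 mm
late-season: 0.60 × 3.25 × 35 = 68.25 mm
Seasonal total = 359.95 mm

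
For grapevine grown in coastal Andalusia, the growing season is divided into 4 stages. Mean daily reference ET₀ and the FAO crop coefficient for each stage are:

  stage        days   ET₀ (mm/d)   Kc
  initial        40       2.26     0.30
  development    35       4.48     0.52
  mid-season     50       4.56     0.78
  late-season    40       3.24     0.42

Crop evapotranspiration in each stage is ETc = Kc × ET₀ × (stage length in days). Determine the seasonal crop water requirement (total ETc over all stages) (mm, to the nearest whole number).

341 mm

initial: 0.30 × 2.26 × 40 = 27.12 mm
development: 0.52 × 4.48 × 35 = 81.54 mm
mid-season: 0.78 × 4.56 × 50 = 177.84 mm
late-season: 0.42 × 3.24 × 40 = 54.43 mm
Seasonal total = 340.93 mm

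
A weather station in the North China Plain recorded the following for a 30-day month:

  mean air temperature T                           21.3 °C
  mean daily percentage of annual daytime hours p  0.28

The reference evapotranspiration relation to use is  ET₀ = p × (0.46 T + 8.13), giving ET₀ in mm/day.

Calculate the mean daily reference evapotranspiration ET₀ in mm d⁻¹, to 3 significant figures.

5.02 mm d⁻¹

ET₀ = 0.28 × (0.46 × 21.3 + 8.13) = 0.28 × 17.928 = 5.0198 mm/d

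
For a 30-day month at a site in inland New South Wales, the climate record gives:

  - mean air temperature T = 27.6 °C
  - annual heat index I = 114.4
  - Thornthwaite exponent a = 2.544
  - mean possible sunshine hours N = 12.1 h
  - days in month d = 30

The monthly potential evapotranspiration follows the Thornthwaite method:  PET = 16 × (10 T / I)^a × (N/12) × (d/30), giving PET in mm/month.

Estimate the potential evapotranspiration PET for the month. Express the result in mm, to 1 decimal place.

151.6 mm

10T/I = 10 × 27.6 / 114.4 = 2.4126
(10T/I)^a = 2.4126^2.544 = 9.3982
Uncorrected PET = 16 × 9.3982 = 150.371 mm
Correction = (N/12)(d/30) = (12.1/12)(30/30) = 1.0083
PET = 150.371 × 1.0083 = 151.619 mm/month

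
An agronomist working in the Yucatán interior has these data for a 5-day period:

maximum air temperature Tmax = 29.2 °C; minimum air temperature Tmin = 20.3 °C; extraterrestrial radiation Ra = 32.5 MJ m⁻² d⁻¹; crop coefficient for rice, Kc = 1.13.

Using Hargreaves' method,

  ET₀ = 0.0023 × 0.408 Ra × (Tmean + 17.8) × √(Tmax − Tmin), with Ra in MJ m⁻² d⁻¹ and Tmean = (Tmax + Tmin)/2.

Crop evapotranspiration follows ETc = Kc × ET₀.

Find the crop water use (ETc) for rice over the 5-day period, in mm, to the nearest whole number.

22 mm

Tmean = (29.2 + 20.3)/2 = 24.75 °C
0.408 Ra = 0.408 × 32.5 = 13.2600 mm/d equivalent
ET₀ = 0.0023 × 13.2600 × (24.75 + 17.8) × √8.9 = 0.0023 × 13.2600 × 42.55 × 2.9833 = 3.8714 mm/d
ETc = Kc × ET₀ = 1.13 × 3.8714 = 4.3747 mm/d
Over 5 days: 4.3747 × 5 = 21.874 mm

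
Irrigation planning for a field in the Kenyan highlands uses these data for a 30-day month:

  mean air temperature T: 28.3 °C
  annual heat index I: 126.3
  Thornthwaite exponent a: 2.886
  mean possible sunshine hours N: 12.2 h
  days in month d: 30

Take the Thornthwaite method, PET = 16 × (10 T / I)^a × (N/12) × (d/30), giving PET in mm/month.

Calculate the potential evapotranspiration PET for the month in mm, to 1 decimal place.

166.9 mm

10T/I = 10 × 28.3 / 126.3 = 2.2407
(10T/I)^a = 2.2407^2.886 = 10.2614
Uncorrected PET = 16 × 10.2614 = 164.182 mm
Correction = (N/12)(d/30) = (12.2/12)(30/30) = 1.0167
PET = 164.182 × 1.0167 = 166.924 mm/month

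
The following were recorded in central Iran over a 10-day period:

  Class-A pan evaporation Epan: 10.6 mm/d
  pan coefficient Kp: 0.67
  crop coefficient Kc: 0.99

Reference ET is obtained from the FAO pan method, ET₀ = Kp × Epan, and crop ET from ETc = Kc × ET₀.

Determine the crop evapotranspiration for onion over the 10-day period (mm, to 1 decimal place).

ET₀ = 0.67 × 10.6 = 7.1020 mm/d
ETc = Kc × ET₀ = 0.99 × 7.1020 = 7.0310 mm/d
Over 10 days: 7.0310 × 10 = 70.310 mm

70.3 mm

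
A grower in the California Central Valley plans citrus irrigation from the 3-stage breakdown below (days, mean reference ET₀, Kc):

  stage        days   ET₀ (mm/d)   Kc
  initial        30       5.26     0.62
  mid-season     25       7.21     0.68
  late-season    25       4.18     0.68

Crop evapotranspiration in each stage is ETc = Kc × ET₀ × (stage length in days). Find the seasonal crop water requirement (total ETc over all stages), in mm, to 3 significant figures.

initial: 0.62 × 5.26 × 30 = 97.84 mm
mid-season: 0.68 × 7.21 × 25 = 122.57 mm
late-season: 0.68 × 4.18 × 25 = 71.06 mm
Seasonal total = 291.47 mm

291 mm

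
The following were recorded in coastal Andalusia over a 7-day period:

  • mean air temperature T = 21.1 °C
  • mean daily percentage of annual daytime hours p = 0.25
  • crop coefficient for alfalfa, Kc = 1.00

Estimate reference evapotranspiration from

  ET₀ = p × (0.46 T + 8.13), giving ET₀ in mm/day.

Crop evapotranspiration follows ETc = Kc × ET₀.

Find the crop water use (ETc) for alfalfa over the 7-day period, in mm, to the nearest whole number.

ET₀ = 0.25 × (0.46 × 21.1 + 8.13) = 0.25 × 17.836 = 4.4590 mm/d
ETc = Kc × ET₀ = 1.00 × 4.4590 = 4.4590 mm/d
Over 7 days: 4.4590 × 7 = 31.213 mm

31 mm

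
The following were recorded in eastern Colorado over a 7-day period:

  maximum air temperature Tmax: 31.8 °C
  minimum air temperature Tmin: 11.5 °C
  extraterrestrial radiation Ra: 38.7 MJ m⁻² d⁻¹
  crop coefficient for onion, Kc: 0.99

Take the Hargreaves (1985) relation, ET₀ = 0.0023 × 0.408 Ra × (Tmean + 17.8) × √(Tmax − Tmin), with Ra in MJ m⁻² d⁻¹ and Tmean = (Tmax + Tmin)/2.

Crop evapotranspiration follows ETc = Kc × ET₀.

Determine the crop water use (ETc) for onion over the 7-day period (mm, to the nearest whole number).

45 mm

Tmean = (31.8 + 11.5)/2 = 21.65 °C
0.408 Ra = 0.408 × 38.7 = 15.7896 mm/d equivalent
ET₀ = 0.0023 × 15.7896 × (21.65 + 17.8) × √20.3 = 0.0023 × 15.7896 × 39.45 × 4.5056 = 6.4550 mm/d
ETc = Kc × ET₀ = 0.99 × 6.4550 = 6.3905 mm/d
Over 7 days: 6.3905 × 7 = 44.734 mm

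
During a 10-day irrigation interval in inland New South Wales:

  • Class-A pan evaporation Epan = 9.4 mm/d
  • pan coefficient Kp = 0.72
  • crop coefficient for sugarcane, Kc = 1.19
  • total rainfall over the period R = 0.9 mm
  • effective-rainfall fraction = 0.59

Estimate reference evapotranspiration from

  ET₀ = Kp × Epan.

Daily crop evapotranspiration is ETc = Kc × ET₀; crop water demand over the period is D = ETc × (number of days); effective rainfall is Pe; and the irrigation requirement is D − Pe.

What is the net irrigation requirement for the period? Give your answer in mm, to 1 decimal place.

80.0 mm

ET₀ = 0.72 × 9.4 = 6.7680 mm/d
ETc = Kc × ET₀ = 1.19 × 6.7680 = 8.0539 mm/d
Crop demand D = ETc × 10 d = 8.0539 × 10 = 80.539 mm
Pe = 0.59 × 0.9 = 0.531 mm
D − Pe = 80.539 − 0.531 = 80.008 mm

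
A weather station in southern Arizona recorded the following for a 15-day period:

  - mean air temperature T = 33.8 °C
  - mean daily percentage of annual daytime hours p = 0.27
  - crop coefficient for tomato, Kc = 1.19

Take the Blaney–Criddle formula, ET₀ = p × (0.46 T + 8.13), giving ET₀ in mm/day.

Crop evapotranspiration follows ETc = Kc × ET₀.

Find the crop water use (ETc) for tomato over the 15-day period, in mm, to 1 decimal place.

114.1 mm

ET₀ = 0.27 × (0.46 × 33.8 + 8.13) = 0.27 × 23.678 = 6.3931 mm/d
ETc = Kc × ET₀ = 1.19 × 6.3931 = 7.6078 mm/d
Over 15 days: 7.6078 × 15 = 114.117 mm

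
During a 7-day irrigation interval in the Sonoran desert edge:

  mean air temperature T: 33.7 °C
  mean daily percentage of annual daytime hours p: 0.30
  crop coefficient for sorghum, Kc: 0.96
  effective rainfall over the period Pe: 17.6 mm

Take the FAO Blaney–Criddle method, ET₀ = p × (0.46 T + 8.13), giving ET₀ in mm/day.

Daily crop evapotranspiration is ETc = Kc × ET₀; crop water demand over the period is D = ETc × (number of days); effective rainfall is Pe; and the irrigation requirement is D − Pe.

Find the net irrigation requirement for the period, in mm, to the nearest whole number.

ET₀ = 0.30 × (0.46 × 33.7 + 8.13) = 0.30 × 23.632 = 7.0896 mm/d
ETc = Kc × ET₀ = 0.96 × 7.0896 = 6.8060 mm/d
Crop demand D = ETc × 7 d = 6.8060 × 7 = 47.642 mm
D − Pe = 47.642 − 17.6 = 30.042 mm

30 mm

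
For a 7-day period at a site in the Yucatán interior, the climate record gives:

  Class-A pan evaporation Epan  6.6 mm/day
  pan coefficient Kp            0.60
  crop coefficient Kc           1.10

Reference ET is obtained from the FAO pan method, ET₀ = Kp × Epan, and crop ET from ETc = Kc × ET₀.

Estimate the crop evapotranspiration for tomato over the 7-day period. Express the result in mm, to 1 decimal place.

ET₀ = 0.60 × 6.6 = 3.9600 mm/d
ETc = Kc × ET₀ = 1.10 × 3.9600 = 4.3560 mm/d
Over 7 days: 4.3560 × 7 = 30.492 mm

30.5 mm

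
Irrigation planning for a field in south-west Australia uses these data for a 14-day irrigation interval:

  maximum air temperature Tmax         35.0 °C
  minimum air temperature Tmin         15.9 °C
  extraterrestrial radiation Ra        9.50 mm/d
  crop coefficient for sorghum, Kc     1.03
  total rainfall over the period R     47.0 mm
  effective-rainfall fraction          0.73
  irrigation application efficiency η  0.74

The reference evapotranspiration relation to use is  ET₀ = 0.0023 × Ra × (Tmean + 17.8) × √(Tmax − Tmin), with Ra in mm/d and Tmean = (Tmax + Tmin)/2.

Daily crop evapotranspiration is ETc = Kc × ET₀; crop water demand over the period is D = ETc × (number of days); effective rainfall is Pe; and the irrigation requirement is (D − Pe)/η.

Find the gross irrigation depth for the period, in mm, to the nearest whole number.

Tmean = (35.0 + 15.9)/2 = 25.45 °C
ET₀ = 0.0023 × 9.50 × (25.45 + 17.8) × √19.1 = 0.0023 × 9.50 × 43.25 × 4.3704 = 4.1301 mm/d
ETc = Kc × ET₀ = 1.03 × 4.1301 = 4.2540 mm/d
Crop demand D = ETc × 14 d = 4.2540 × 14 = 59.556 mm
Pe = 0.73 × 47.0 = 34.310 mm
D − Pe = 59.556 − 34.310 = 25.246 mm
Gross irrigation = 25.246 / 0.74 = 34.116 mm

34 mm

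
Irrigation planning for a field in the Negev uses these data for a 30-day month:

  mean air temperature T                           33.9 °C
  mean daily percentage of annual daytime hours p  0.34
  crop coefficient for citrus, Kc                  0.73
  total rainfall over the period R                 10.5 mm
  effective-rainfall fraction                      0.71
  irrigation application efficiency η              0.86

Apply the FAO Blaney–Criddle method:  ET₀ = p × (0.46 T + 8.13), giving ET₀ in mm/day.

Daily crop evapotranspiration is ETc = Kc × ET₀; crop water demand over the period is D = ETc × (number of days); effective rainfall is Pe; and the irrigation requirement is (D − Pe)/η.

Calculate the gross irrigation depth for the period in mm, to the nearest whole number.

197 mm

ET₀ = 0.34 × (0.46 × 33.9 + 8.13) = 0.34 × 23.724 = 8.0662 mm/d
ETc = Kc × ET₀ = 0.73 × 8.0662 = 5.8883 mm/d
Crop demand D = ETc × 30 d = 5.8883 × 30 = 176.649 mm
Pe = 0.71 × 10.5 = 7.455 mm
D − Pe = 176.649 − 7.455 = 169.194 mm
Gross irrigation = 169.194 / 0.86 = 196.737 mm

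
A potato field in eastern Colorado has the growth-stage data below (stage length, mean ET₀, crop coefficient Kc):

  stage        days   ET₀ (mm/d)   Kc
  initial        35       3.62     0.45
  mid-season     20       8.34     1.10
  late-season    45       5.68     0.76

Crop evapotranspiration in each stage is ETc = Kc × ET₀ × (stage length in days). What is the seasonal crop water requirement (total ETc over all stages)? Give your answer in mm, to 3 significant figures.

435 mm

initial: 0.45 × 3.62 × 35 = 57.02 mm
mid-season: 1.10 × 8.34 × 20 = 183.48 mm
late-season: 0.76 × 5.68 × 45 = 194.26 mm
Seasonal total = 434.76 mm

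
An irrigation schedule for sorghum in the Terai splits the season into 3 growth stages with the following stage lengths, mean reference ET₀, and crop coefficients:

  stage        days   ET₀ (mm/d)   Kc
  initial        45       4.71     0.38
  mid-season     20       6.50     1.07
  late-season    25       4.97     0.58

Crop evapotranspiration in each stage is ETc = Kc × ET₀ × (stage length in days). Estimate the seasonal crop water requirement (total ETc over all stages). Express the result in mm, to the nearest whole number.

292 mm

initial: 0.38 × 4.71 × 45 = 80.54 mm
mid-season: 1.07 × 6.50 × 20 = 139.10 mm
late-season: 0.58 × 4.97 × 25 = 72.07 mm
Seasonal total = 291.71 mm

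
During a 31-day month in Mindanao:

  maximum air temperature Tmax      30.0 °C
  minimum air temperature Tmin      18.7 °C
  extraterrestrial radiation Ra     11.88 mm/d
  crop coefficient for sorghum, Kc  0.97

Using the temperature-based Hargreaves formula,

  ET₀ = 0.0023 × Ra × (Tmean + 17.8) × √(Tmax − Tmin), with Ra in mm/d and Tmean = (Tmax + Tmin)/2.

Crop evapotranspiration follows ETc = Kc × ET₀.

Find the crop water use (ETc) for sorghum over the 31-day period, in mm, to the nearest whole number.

116 mm

Tmean = (30.0 + 18.7)/2 = 24.35 °C
ET₀ = 0.0023 × 11.88 × (24.35 + 17.8) × √11.3 = 0.0023 × 11.88 × 42.15 × 3.3615 = 3.8715 mm/d
ETc = Kc × ET₀ = 0.97 × 3.8715 = 3.7554 mm/d
Over 31 days: 3.7554 × 31 = 116.417 mm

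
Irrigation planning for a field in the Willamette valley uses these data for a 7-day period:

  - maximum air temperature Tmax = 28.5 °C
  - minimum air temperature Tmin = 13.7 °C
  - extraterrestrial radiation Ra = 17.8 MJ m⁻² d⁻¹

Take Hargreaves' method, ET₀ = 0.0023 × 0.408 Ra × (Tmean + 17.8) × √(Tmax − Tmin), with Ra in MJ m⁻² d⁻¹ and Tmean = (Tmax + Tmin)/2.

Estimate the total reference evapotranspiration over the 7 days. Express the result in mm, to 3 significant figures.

Tmean = (28.5 + 13.7)/2 = 21.10 °C
0.408 Ra = 0.408 × 17.8 = 7.2624 mm/d equivalent
ET₀ = 0.0023 × 7.2624 × (21.10 + 17.8) × √14.8 = 0.0023 × 7.2624 × 38.90 × 3.8471 = 2.4997 mm/d
Over 7 days: 2.4997 × 7 = 17.498 mm

17.5 mm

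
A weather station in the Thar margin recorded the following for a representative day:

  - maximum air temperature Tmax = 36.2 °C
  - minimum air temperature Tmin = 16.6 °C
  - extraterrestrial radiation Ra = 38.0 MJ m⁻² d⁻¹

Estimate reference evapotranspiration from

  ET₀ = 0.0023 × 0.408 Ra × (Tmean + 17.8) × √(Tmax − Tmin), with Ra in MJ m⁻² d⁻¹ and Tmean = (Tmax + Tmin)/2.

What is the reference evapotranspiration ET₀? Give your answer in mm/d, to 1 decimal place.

Tmean = (36.2 + 16.6)/2 = 26.40 °C
0.408 Ra = 0.408 × 38.0 = 15.5040 mm/d equivalent
ET₀ = 0.0023 × 15.5040 × (26.40 + 17.8) × √19.6 = 0.0023 × 15.5040 × 44.20 × 4.4272 = 6.9779 mm/d

7.0 mm/d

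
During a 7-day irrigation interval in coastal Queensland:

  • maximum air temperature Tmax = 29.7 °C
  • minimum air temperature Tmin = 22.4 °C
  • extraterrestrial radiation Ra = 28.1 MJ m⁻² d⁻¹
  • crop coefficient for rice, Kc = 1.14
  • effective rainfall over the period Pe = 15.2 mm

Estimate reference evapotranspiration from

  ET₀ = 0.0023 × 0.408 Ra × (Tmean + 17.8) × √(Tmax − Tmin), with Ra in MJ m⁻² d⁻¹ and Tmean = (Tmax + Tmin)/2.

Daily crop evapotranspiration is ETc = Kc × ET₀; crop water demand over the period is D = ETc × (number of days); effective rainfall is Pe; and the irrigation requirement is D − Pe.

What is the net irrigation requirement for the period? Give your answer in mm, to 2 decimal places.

9.73 mm

Tmean = (29.7 + 22.4)/2 = 26.05 °C
0.408 Ra = 0.408 × 28.1 = 11.4648 mm/d equivalent
ET₀ = 0.0023 × 11.4648 × (26.05 + 17.8) × √7.3 = 0.0023 × 11.4648 × 43.85 × 2.7019 = 3.1242 mm/d
ETc = Kc × ET₀ = 1.14 × 3.1242 = 3.5616 mm/d
Crop demand D = ETc × 7 d = 3.5616 × 7 = 24.931 mm
D − Pe = 24.931 − 15.2 = 9.731 mm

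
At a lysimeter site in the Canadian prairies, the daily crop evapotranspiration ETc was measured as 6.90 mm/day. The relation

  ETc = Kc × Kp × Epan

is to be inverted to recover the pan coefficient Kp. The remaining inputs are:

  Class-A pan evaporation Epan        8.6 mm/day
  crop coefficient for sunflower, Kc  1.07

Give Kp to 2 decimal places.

ETc = Kc × Kp × Epan  ⇒  Kp = ETc / (Kc × Epan)
Kp = 6.90 / (1.07 × 8.6) = 6.90 / 9.202 = 0.7498

0.75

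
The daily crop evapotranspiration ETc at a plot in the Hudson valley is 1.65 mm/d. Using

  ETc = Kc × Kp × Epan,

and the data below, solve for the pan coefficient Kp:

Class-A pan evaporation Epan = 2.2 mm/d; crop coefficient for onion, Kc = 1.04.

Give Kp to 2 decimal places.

0.72

ETc = Kc × Kp × Epan  ⇒  Kp = ETc / (Kc × Epan)
Kp = 1.65 / (1.04 × 2.2) = 1.65 / 2.288 = 0.7212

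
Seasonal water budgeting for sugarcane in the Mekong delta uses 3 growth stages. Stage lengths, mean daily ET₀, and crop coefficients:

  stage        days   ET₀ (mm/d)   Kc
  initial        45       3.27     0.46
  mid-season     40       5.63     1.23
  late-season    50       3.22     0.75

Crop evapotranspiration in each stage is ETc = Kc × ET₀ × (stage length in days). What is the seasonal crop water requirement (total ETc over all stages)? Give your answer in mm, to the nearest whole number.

initial: 0.46 × 3.27 × 45 = 67.69 mm
mid-season: 1.23 × 5.63 × 40 = 277.00 mm
late-season: 0.75 × 3.22 × 50 = 120.75 mm
Seasonal total = 465.44 mm

465 mm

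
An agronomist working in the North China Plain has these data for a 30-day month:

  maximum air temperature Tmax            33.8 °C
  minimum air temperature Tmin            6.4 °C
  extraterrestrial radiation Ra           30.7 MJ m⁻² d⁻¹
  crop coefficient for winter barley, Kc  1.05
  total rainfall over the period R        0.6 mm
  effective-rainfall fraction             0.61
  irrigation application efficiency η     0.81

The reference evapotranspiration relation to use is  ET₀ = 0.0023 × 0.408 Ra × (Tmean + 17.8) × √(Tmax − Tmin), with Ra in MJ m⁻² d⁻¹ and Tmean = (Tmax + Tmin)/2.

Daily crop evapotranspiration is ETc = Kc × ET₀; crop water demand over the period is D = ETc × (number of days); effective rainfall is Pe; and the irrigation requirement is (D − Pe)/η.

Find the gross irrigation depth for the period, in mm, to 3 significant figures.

Tmean = (33.8 + 6.4)/2 = 20.10 °C
0.408 Ra = 0.408 × 30.7 = 12.5256 mm/d equivalent
ET₀ = 0.0023 × 12.5256 × (20.10 + 17.8) × √27.4 = 0.0023 × 12.5256 × 37.90 × 5.2345 = 5.7153 mm/d
ETc = Kc × ET₀ = 1.05 × 5.7153 = 6.0011 mm/d
Crop demand D = ETc × 30 d = 6.0011 × 30 = 180.033 mm
Pe = 0.61 × 0.6 = 0.366 mm
D − Pe = 180.033 − 0.366 = 179.667 mm
Gross irrigation = 179.667 / 0.81 = 221.811 mm

222 mm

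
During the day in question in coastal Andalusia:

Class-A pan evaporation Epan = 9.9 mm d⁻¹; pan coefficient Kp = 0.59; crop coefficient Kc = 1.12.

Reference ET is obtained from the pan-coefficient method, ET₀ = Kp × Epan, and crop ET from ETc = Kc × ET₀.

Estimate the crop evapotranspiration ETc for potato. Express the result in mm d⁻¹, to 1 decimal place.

ET₀ = 0.59 × 9.9 = 5.8410 mm/d
ETc = Kc × ET₀ = 1.12 × 5.8410 = 6.5419 mm/d

6.5 mm d⁻¹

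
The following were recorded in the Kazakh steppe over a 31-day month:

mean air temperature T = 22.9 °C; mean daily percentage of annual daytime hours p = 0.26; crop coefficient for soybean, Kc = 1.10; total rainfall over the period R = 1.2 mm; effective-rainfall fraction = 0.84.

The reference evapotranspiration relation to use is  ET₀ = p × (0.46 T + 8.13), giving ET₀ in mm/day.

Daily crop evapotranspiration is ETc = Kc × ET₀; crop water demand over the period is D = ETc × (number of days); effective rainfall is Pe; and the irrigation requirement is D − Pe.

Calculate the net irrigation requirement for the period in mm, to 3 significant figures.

ET₀ = 0.26 × (0.46 × 22.9 + 8.13) = 0.26 × 18.664 = 4.8526 mm/d
ETc = Kc × ET₀ = 1.10 × 4.8526 = 5.3379 mm/d
Crop demand D = ETc × 31 d = 5.3379 × 31 = 165.475 mm
Pe = 0.84 × 1.2 = 1.008 mm
D − Pe = 165.475 − 1.008 = 164.467 mm

164 mm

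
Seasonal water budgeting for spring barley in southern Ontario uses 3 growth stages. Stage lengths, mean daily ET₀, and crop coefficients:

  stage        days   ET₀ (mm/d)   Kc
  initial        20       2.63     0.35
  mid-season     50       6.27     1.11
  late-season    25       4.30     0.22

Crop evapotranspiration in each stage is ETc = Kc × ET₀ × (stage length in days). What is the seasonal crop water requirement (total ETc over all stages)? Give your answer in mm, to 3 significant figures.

initial: 0.35 × 2.63 × 20 = 18.41 mm
mid-season: 1.11 × 6.27 × 50 = 347.99 mm
late-season: 0.22 × 4.30 × 25 = 23.65 mm
Seasonal total = 390.05 mm

390 mm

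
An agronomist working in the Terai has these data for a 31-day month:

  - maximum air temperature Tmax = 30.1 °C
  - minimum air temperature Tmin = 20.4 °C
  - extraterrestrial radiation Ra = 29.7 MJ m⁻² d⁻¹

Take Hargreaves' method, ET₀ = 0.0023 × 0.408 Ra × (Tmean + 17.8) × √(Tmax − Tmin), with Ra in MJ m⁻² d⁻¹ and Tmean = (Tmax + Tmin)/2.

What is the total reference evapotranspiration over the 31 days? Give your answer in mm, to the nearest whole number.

Tmean = (30.1 + 20.4)/2 = 25.25 °C
0.408 Ra = 0.408 × 29.7 = 12.1176 mm/d equivalent
ET₀ = 0.0023 × 12.1176 × (25.25 + 17.8) × √9.7 = 0.0023 × 12.1176 × 43.05 × 3.1145 = 3.7369 mm/d
Over 31 days: 3.7369 × 31 = 115.844 mm

116 mm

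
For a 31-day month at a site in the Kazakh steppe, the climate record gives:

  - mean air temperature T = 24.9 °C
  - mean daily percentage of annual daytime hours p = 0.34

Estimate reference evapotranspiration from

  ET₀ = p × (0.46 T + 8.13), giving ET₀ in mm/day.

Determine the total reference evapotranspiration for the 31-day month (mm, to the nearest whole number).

ET₀ = 0.34 × (0.46 × 24.9 + 8.13) = 0.34 × 19.584 = 6.6586 mm/d
Monthly total = 6.6586 × 31 = 206.417 mm

206 mm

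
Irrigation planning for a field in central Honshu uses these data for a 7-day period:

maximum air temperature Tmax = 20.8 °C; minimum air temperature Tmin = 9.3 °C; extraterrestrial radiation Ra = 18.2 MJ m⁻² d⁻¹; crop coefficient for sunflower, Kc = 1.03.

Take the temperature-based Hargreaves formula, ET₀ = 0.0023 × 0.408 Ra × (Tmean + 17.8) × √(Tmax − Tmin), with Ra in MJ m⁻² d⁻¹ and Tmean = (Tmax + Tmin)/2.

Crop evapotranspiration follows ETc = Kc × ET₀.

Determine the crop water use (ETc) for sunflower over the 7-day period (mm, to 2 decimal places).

Tmean = (20.8 + 9.3)/2 = 15.05 °C
0.408 Ra = 0.408 × 18.2 = 7.4256 mm/d equivalent
ET₀ = 0.0023 × 7.4256 × (15.05 + 17.8) × √11.5 = 0.0023 × 7.4256 × 32.85 × 3.3912 = 1.9026 mm/d
ETc = Kc × ET₀ = 1.03 × 1.9026 = 1.9597 mm/d
Over 7 days: 1.9597 × 7 = 13.718 mm

13.72 mm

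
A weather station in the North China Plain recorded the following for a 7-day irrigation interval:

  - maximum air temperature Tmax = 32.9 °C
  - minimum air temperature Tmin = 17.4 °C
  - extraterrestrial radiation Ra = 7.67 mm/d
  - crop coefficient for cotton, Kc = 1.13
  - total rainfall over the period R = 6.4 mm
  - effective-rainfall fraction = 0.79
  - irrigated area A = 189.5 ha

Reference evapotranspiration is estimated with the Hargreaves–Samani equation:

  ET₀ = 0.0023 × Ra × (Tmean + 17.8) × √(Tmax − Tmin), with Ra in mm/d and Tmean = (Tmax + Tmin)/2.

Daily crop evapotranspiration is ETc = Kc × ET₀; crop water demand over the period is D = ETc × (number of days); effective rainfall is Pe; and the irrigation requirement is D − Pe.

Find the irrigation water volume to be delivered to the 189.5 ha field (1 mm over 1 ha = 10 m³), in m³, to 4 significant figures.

Tmean = (32.9 + 17.4)/2 = 25.15 °C
ET₀ = 0.0023 × 7.67 × (25.15 + 17.8) × √15.5 = 0.0023 × 7.67 × 42.95 × 3.9370 = 2.9830 mm/d
ETc = Kc × ET₀ = 1.13 × 2.9830 = 3.3708 mm/d
Crop demand D = ETc × 7 d = 3.3708 × 7 = 23.596 mm
Pe = 0.79 × 6.4 = 5.056 mm
D − Pe = 23.596 − 5.056 = 18.540 mm
Volume = 18.540 mm × 189.5 ha × 10 = 35133.3 m³

35130 m³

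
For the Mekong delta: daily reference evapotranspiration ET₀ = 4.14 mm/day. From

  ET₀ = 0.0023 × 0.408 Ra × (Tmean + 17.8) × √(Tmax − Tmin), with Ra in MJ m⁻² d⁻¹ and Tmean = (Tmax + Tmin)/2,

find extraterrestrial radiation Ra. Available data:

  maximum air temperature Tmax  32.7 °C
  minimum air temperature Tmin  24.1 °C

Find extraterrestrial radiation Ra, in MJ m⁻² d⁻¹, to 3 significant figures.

32.6 MJ m⁻² d⁻¹

Tmean = (32.7+24.1)/2 = 28.40 °C; ΔT = 8.6
Ra = ET₀ / [0.0023 × 0.408 × (Tmean+17.8) × √ΔT]
   = 4.14 / (0.0023 × 0.408 × 46.20 × 2.9326) = 32.562 MJ m⁻² d⁻¹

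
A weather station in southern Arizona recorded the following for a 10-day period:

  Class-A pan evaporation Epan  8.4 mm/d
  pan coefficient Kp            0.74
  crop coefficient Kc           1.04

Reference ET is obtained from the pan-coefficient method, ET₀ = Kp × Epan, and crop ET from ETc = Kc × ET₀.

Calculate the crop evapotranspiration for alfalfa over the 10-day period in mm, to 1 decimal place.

ET₀ = 0.74 × 8.4 = 6.2160 mm/d
ETc = Kc × ET₀ = 1.04 × 6.2160 = 6.4646 mm/d
Over 10 days: 6.4646 × 10 = 64.646 mm

64.6 mm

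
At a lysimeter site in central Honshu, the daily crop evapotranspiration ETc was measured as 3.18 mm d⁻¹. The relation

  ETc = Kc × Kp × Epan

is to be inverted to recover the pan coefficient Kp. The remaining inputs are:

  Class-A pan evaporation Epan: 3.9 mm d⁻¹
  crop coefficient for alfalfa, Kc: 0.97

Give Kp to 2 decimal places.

ETc = Kc × Kp × Epan  ⇒  Kp = ETc / (Kc × Epan)
Kp = 3.18 / (0.97 × 3.9) = 3.18 / 3.783 = 0.8406

0.84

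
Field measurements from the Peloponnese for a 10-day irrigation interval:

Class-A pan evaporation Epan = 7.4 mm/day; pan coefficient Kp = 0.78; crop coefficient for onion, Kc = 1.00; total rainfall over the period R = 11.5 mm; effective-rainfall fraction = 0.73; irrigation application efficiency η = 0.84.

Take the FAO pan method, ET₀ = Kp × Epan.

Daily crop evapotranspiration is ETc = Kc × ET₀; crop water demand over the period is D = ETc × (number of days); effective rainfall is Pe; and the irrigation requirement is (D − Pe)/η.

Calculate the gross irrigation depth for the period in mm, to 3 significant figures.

58.7 mm

ET₀ = 0.78 × 7.4 = 5.7720 mm/d
ETc = Kc × ET₀ = 1.00 × 5.7720 = 5.7720 mm/d
Crop demand D = ETc × 10 d = 5.7720 × 10 = 57.720 mm
Pe = 0.73 × 11.5 = 8.395 mm
D − Pe = 57.720 − 8.395 = 49.325 mm
Gross irrigation = 49.325 / 0.84 = 58.720 mm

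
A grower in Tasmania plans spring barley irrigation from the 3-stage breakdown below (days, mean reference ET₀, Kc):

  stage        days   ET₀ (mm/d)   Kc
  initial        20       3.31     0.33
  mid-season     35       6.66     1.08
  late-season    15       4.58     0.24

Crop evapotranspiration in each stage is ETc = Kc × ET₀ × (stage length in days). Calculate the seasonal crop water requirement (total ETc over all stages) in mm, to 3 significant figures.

initial: 0.33 × 3.31 × 20 = 21.85 mm
mid-season: 1.08 × 6.66 × 35 = 251.75 mm
late-season: 0.24 × 4.58 × 15 = 16.49 mm
Seasonal total = 290.09 mm

290 mm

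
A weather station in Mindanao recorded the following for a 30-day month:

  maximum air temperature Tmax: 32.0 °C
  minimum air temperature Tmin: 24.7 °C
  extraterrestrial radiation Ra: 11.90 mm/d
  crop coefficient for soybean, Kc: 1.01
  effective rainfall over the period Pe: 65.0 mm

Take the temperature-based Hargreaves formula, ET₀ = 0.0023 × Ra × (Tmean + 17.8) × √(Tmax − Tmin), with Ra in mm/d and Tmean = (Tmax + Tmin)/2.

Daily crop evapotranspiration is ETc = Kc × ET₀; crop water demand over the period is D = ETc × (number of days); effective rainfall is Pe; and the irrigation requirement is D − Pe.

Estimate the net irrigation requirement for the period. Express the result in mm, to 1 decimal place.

Tmean = (32.0 + 24.7)/2 = 28.35 °C
ET₀ = 0.0023 × 11.90 × (28.35 + 17.8) × √7.3 = 0.0023 × 11.90 × 46.15 × 2.7019 = 3.4128 mm/d
ETc = Kc × ET₀ = 1.01 × 3.4128 = 3.4469 mm/d
Crop demand D = ETc × 30 d = 3.4469 × 30 = 103.407 mm
D − Pe = 103.407 − 65.0 = 38.407 mm

38.4 mm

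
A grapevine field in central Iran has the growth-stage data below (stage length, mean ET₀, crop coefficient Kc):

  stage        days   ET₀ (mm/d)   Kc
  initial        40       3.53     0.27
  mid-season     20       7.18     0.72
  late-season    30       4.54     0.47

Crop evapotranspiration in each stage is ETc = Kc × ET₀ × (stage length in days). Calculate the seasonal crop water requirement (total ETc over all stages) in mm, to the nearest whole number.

initial: 0.27 × 3.53 × 40 = 38.12 mm
mid-season: 0.72 × 7.18 × 20 = 103.39 mm
late-season: 0.47 × 4.54 × 30 = 64.01 mm
Seasonal total = 205.52 mm

206 mm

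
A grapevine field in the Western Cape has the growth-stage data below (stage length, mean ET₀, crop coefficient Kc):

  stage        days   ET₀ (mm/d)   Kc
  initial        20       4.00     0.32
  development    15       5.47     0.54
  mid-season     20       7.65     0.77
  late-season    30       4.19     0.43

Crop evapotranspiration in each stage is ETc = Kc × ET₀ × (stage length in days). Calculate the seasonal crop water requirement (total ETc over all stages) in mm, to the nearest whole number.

242 mm

initial: 0.32 × 4.00 × 20 = 25.60 mm
development: 0.54 × 5.47 × 15 = 44.31 mm
mid-season: 0.77 × 7.65 × 20 = 117.81 mm
late-season: 0.43 × 4.19 × 30 = 54.05 mm
Seasonal total = 241.77 mm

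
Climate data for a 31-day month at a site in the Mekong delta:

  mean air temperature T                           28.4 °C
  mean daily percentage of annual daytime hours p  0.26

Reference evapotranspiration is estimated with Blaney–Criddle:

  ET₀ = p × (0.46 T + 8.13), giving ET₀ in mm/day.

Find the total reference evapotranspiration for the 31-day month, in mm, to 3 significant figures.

ET₀ = 0.26 × (0.46 × 28.4 + 8.13) = 0.26 × 21.194 = 5.5104 mm/d
Monthly total = 5.5104 × 31 = 170.822 mm

171 mm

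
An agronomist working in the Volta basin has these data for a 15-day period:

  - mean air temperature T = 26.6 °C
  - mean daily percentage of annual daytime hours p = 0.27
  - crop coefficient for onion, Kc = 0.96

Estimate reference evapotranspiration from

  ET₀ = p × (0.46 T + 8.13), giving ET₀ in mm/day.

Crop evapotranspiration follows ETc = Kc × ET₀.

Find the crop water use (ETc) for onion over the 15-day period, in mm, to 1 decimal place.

79.2 mm

ET₀ = 0.27 × (0.46 × 26.6 + 8.13) = 0.27 × 20.366 = 5.4988 mm/d
ETc = Kc × ET₀ = 0.96 × 5.4988 = 5.2788 mm/d
Over 15 days: 5.2788 × 15 = 79.182 mm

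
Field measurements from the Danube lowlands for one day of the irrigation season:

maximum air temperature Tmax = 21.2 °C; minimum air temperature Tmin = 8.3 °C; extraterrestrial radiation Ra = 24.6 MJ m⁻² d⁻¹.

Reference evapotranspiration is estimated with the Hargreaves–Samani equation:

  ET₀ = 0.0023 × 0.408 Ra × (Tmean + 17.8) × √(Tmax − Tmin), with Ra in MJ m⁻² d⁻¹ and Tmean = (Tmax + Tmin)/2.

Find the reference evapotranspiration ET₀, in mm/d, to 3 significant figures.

Tmean = (21.2 + 8.3)/2 = 14.75 °C
0.408 Ra = 0.408 × 24.6 = 10.0368 mm/d equivalent
ET₀ = 0.0023 × 10.0368 × (14.75 + 17.8) × √12.9 = 0.0023 × 10.0368 × 32.55 × 3.5917 = 2.6988 mm/d

2.70 mm/d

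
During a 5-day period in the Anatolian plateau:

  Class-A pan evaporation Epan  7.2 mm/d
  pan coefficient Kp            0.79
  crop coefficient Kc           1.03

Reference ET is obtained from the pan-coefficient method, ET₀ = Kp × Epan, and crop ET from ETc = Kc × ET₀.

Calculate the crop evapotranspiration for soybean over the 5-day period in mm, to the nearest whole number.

ET₀ = 0.79 × 7.2 = 5.6880 mm/d
ETc = Kc × ET₀ = 1.03 × 5.6880 = 5.8586 mm/d
Over 5 days: 5.8586 × 5 = 29.293 mm

29 mm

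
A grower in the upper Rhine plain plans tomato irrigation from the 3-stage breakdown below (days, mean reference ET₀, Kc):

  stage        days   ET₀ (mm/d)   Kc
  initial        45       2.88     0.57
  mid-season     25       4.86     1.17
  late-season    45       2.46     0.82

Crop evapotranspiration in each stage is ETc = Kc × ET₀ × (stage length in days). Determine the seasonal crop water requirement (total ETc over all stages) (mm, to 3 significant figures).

initial: 0.57 × 2.88 × 45 = 73.87 mm
mid-season: 1.17 × 4.86 × 25 = 142.16 mm
late-season: 0.82 × 2.46 × 45 = 90.77 mm
Seasonal total = 306.80 mm

307 mm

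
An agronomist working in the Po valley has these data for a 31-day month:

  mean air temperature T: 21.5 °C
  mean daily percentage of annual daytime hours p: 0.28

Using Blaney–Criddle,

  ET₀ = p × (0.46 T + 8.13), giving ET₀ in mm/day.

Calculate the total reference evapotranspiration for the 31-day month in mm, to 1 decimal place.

156.4 mm

ET₀ = 0.28 × (0.46 × 21.5 + 8.13) = 0.28 × 18.020 = 5.0456 mm/d
Monthly total = 5.0456 × 31 = 156.414 mm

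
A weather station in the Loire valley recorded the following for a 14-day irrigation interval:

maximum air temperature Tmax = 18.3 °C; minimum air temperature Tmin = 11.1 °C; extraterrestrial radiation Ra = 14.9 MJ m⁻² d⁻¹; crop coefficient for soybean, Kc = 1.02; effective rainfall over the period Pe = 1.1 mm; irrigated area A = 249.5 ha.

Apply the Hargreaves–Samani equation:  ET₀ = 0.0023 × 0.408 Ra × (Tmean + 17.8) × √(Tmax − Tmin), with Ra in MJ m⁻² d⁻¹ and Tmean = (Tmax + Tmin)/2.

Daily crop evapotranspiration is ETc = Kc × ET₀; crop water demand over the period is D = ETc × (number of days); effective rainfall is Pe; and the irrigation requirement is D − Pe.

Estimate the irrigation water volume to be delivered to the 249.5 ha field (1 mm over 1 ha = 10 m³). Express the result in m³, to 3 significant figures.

Tmean = (18.3 + 11.1)/2 = 14.70 °C
0.408 Ra = 0.408 × 14.9 = 6.0792 mm/d equivalent
ET₀ = 0.0023 × 6.0792 × (14.70 + 17.8) × √7.2 = 0.0023 × 6.0792 × 32.50 × 2.6833 = 1.2193 mm/d
ETc = Kc × ET₀ = 1.02 × 1.2193 = 1.2437 mm/d
Crop demand D = ETc × 14 d = 1.2437 × 14 = 17.412 mm
D − Pe = 17.412 − 1.1 = 16.312 mm
Volume = 16.312 mm × 249.5 ha × 10 = 40698.4 m³

40700 m³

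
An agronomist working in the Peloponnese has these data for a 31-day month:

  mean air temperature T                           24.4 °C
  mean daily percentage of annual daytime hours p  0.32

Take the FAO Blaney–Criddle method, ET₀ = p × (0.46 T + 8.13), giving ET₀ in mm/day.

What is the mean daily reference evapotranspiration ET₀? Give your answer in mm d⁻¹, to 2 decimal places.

6.19 mm d⁻¹

ET₀ = 0.32 × (0.46 × 24.4 + 8.13) = 0.32 × 19.354 = 6.1933 mm/d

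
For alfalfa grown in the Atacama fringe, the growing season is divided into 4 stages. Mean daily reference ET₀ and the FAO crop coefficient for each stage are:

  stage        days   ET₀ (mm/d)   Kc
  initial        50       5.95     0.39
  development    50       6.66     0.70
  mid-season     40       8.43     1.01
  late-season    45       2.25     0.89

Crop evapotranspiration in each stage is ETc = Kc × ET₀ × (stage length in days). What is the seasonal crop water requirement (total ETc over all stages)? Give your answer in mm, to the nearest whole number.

initial: 0.39 × 5.95 × 50 = 116.03 mm
development: 0.70 × 6.66 × 50 = 233.10 mm
mid-season: 1.01 × 8.43 × 40 = 340.57 mm
late-season: 0.89 × 2.25 × 45 = 90.11 mm
Seasonal total = 779.81 mm

780 mm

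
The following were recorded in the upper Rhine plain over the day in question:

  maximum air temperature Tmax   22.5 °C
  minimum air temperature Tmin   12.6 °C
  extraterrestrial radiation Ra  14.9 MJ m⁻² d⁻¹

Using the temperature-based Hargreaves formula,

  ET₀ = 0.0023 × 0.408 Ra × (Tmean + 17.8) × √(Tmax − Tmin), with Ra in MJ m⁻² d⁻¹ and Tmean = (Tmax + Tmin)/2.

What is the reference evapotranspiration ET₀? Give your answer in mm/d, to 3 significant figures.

1.56 mm/d

Tmean = (22.5 + 12.6)/2 = 17.55 °C
0.408 Ra = 0.408 × 14.9 = 6.0792 mm/d equivalent
ET₀ = 0.0023 × 6.0792 × (17.55 + 17.8) × √9.9 = 0.0023 × 6.0792 × 35.35 × 3.1464 = 1.5552 mm/d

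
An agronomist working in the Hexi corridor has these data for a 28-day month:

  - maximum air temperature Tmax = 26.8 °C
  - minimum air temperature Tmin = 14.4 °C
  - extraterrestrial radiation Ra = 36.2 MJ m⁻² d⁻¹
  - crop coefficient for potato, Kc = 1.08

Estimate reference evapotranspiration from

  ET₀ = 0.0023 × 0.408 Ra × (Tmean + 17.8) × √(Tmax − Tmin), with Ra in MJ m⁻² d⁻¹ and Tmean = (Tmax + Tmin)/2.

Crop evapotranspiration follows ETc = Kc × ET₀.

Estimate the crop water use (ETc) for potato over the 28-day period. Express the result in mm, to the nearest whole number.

139 mm

Tmean = (26.8 + 14.4)/2 = 20.60 °C
0.408 Ra = 0.408 × 36.2 = 14.7696 mm/d equivalent
ET₀ = 0.0023 × 14.7696 × (20.60 + 17.8) × √12.4 = 0.0023 × 14.7696 × 38.40 × 3.5214 = 4.5935 mm/d
ETc = Kc × ET₀ = 1.08 × 4.5935 = 4.9610 mm/d
Over 28 days: 4.9610 × 28 = 138.908 mm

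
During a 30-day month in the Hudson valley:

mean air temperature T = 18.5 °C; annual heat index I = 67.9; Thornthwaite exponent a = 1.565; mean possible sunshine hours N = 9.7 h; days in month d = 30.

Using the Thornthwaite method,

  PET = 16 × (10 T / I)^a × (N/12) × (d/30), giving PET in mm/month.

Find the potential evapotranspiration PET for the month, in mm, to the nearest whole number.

62 mm

10T/I = 10 × 18.5 / 67.9 = 2.7246
(10T/I)^a = 2.7246^1.565 = 4.8001
Uncorrected PET = 16 × 4.8001 = 76.802 mm
Correction = (N/12)(d/30) = (9.7/12)(30/30) = 0.8083
PET = 76.802 × 0.8083 = 62.079 mm/month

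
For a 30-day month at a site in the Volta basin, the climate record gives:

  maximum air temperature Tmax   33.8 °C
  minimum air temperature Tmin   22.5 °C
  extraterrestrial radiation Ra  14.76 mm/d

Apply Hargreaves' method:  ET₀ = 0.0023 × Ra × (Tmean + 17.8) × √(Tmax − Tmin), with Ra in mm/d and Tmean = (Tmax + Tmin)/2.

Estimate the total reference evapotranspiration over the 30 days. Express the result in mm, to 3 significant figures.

157 mm

Tmean = (33.8 + 22.5)/2 = 28.15 °C
ET₀ = 0.0023 × 14.76 × (28.15 + 17.8) × √11.3 = 0.0023 × 14.76 × 45.95 × 3.3615 = 5.2436 mm/d
Over 30 days: 5.2436 × 30 = 157.308 mm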